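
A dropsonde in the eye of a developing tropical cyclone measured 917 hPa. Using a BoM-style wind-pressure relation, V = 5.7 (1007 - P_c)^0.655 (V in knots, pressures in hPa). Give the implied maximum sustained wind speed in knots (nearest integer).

109 kt

ΔP = 1007 − 917 = 90 hPa.
90^0.655 ≈ 19.056.
V ≈ 5.7 × 19.056 ≈ 108.6 kt.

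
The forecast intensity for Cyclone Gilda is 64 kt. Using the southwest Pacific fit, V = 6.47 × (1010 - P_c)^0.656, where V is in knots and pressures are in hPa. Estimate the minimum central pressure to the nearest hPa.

ΔP = (V / 6.47)^(1/0.656) = (64/6.47)^1.524.
64/6.47 = 9.892; 9.892^1.524 ≈ 32.90 hPa.
P_c = 1010 − 32.90 = 977.10 ≈ 977 hPa.

977 hPa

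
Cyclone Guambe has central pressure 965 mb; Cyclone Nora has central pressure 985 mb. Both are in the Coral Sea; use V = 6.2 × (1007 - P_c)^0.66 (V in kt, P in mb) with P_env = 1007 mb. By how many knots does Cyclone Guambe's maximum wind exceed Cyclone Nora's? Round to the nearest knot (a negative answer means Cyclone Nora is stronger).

Cyclone Guambe: ΔP = 42; V ≈ 6.2 × 42^0.66 ≈ 73.07 kt.
Cyclone Nora: ΔP = 22; V ≈ 6.2 × 22^0.66 ≈ 47.69 kt.
Difference ≈ 73.07 − 47.69 = 25.38 → 25 kt.

25 kt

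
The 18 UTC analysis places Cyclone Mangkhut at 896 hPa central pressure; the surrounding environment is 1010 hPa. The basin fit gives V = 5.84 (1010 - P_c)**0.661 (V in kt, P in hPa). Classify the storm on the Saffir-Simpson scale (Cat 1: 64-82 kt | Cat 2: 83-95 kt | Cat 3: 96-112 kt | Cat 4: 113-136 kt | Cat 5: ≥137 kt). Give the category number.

ΔP = 1010 − 896 = 114 hPa.
V ≈ 5.84 × 114^0.661 = 5.84 × 22.89 ≈ 134 kt.
134 kt falls in the Category 4 band.

4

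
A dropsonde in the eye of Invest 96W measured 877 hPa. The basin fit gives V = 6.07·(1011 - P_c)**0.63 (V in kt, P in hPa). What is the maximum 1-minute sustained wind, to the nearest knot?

ΔP = 1011 − 877 = 134 hPa.
134^0.63 ≈ 21.881.
V ≈ 6.07 × 21.881 ≈ 132.8 kt.

133 kt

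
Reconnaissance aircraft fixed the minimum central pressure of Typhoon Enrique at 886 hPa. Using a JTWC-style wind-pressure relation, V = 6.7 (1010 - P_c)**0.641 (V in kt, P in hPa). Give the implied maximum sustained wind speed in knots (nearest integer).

147 kt

ΔP = 1010 − 886 = 124 hPa.
124^0.641 ≈ 21.973.
V ≈ 6.7 × 21.973 ≈ 147.2 kt.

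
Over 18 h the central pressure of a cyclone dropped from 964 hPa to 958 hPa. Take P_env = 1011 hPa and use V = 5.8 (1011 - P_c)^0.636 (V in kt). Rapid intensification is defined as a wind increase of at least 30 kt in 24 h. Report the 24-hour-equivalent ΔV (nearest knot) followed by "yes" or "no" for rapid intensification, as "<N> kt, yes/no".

7 kt, no

V₁: ΔP = 47, V ≈ 5.8 × 47^0.636 ≈ 67.12 kt.
V₂: ΔP = 53, V ≈ 5.8 × 53^0.636 ≈ 72.45 kt.
ΔV over 18 h = 5.33 kt → 24 h equivalent = 5.33 × 24/18 ≈ 7.11 kt.
7 kt < 30 kt ⇒ not rapid intensification.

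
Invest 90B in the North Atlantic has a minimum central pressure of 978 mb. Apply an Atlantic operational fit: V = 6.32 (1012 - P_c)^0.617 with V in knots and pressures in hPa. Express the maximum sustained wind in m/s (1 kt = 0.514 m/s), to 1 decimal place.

28.6 m/s

ΔP = 1012 − 978 = 34 mb.
V ≈ 6.32 × 34^0.617 = 6.32 × 8.809 ≈ 55.672 kt.
55.672 × 0.514 ≈ 28.62 m/s → 28.6 m/s.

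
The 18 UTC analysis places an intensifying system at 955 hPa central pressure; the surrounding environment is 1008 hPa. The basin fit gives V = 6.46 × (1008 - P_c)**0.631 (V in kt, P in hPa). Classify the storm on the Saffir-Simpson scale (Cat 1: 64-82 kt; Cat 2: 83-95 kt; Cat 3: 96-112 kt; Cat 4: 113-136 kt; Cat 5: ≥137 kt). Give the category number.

ΔP = 1008 − 955 = 53 hPa.
V ≈ 6.46 × 53^0.631 = 6.46 × 12.25 ≈ 79 kt.
79 kt falls in the Category 1 band.

1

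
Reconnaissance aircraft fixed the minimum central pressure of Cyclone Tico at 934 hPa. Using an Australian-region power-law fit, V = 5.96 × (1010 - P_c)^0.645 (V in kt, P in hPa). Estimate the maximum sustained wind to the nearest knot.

ΔP = 1010 − 934 = 76 hPa.
76^0.645 ≈ 16.335.
V ≈ 5.96 × 16.335 ≈ 97.4 kt.

97 kt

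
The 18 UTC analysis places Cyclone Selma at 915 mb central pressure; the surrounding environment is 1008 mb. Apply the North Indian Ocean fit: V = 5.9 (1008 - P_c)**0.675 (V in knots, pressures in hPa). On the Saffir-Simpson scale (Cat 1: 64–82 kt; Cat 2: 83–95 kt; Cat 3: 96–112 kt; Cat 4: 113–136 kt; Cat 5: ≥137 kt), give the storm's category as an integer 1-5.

4

ΔP = 1008 − 915 = 93 mb.
V ≈ 5.9 × 93^0.675 = 5.9 × 21.32 ≈ 126 kt.
126 kt falls in the Category 4 band.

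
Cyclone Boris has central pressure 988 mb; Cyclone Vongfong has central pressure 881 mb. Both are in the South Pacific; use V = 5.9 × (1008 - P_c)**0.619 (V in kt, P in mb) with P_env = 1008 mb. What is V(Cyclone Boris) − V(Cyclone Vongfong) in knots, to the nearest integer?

Cyclone Boris: ΔP = 20; V ≈ 5.9 × 20^0.619 ≈ 37.69 kt.
Cyclone Vongfong: ΔP = 127; V ≈ 5.9 × 127^0.619 ≈ 118.33 kt.
Difference ≈ 37.69 − 118.33 = -80.64 → -81 kt.

-81 kt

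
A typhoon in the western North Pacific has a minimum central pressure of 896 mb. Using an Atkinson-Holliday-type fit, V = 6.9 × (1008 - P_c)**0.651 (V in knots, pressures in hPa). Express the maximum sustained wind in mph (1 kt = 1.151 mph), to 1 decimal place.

171.4 mph

ΔP = 1008 − 896 = 112 mb.
V ≈ 6.9 × 112^0.651 = 6.9 × 21.579 ≈ 148.898 kt.
148.898 × 1.151 ≈ 171.38 mph → 171.4 mph.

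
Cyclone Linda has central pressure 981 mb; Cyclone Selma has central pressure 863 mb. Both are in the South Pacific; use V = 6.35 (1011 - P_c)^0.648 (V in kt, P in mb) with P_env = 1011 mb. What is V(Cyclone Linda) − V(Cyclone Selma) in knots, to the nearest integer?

Cyclone Linda: ΔP = 30; V ≈ 6.35 × 30^0.648 ≈ 57.54 kt.
Cyclone Selma: ΔP = 148; V ≈ 6.35 × 148^0.648 ≈ 161.85 kt.
Difference ≈ 57.54 − 161.85 = -104.31 → -104 kt.

-104 kt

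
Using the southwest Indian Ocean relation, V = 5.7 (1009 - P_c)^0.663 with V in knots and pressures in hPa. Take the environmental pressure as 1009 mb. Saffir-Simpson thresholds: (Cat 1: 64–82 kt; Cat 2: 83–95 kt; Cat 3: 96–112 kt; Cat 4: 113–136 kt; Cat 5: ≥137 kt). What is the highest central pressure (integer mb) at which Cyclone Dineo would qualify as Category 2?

Category 2 begins at V = 83 kt.
Required ΔP = (83/5.7)^(1/0.663) = 14.561^1.508 ≈ 56.81 mb.
P_c ≤ 1009 − 56.81 = 952.19, so the highest integer P_c is 952 mb.

952 mb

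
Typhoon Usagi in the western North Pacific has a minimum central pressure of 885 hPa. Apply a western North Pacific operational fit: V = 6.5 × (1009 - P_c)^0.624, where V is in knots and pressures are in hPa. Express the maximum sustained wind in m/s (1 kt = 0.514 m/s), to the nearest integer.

68 m/s

ΔP = 1009 − 885 = 124 hPa.
V ≈ 6.5 × 124^0.624 = 6.5 × 20.244 ≈ 131.586 kt.
131.586 × 0.514 ≈ 67.64 m/s → 68 m/s.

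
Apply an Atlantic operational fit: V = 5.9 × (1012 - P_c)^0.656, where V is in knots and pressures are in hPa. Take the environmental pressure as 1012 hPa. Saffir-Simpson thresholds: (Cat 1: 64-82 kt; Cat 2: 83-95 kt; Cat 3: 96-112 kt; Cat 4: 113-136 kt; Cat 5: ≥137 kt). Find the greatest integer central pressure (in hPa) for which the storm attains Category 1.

Category 1 begins at V = 64 kt.
Required ΔP = (64/5.9)^(1/0.656) = 10.847^1.524 ≈ 37.87 hPa.
P_c ≤ 1012 − 37.87 = 974.13, so the highest integer P_c is 974 hPa.

974 hPa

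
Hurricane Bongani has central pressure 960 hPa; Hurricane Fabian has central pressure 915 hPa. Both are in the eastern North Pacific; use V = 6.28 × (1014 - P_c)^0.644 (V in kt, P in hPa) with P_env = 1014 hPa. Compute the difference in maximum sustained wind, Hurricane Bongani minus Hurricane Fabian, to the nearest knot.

Hurricane Bongani: ΔP = 54; V ≈ 6.28 × 54^0.644 ≈ 81.96 kt.
Hurricane Fabian: ΔP = 99; V ≈ 6.28 × 99^0.644 ≈ 121.10 kt.
Difference ≈ 81.96 − 121.10 = -39.14 → -39 kt.

-39 kt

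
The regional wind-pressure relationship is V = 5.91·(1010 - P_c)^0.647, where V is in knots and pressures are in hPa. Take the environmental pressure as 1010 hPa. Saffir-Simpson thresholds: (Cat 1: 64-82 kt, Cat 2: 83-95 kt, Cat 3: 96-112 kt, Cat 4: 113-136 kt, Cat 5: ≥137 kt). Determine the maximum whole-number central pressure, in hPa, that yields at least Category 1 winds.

970 hPa

Category 1 begins at V = 64 kt.
Required ΔP = (64/5.91)^(1/0.647) = 10.829^1.546 ≈ 39.72 hPa.
P_c ≤ 1010 − 39.72 = 970.28, so the highest integer P_c is 970 hPa.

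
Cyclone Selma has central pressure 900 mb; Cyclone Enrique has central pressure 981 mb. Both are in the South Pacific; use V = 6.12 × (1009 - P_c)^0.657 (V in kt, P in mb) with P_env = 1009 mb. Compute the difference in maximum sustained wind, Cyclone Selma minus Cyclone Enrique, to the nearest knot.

Cyclone Selma: ΔP = 109; V ≈ 6.12 × 109^0.657 ≈ 133.46 kt.
Cyclone Enrique: ΔP = 28; V ≈ 6.12 × 28^0.657 ≈ 54.64 kt.
Difference ≈ 133.46 − 54.64 = 78.82 → 79 kt.

79 kt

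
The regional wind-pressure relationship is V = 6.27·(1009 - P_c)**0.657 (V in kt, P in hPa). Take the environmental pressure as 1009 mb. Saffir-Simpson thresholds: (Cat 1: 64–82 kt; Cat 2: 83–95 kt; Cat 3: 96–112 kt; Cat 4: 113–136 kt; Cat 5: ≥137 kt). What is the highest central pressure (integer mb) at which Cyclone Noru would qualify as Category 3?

945 mb

Category 3 begins at V = 96 kt.
Required ΔP = (96/6.27)^(1/0.657) = 15.311^1.522 ≈ 63.63 mb.
P_c ≤ 1009 − 63.63 = 945.37, so the highest integer P_c is 945 mb.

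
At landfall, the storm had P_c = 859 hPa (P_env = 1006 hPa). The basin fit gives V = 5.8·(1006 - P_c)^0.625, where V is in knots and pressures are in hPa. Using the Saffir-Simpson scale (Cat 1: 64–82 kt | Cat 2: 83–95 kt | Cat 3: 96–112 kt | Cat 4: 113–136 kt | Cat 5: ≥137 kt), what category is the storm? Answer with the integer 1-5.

ΔP = 1006 − 859 = 147 hPa.
V ≈ 5.8 × 147^0.625 = 5.8 × 22.62 ≈ 131 kt.
131 kt falls in the Category 4 band.

4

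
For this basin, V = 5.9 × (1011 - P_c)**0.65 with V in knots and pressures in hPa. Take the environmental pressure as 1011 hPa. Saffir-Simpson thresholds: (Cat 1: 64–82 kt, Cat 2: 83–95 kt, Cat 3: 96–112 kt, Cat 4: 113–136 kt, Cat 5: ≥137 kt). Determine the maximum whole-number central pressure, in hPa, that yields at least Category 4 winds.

917 hPa

Category 4 begins at V = 113 kt.
Required ΔP = (113/5.9)^(1/0.65) = 19.153^1.538 ≈ 93.90 hPa.
P_c ≤ 1011 − 93.90 = 917.10, so the highest integer P_c is 917 hPa.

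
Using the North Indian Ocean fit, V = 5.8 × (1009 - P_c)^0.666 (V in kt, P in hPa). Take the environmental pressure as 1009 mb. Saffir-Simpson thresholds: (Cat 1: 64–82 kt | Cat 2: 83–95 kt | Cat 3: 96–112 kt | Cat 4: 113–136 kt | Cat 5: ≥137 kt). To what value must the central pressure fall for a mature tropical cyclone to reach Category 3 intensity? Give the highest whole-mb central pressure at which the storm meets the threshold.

Category 3 begins at V = 96 kt.
Required ΔP = (96/5.8)^(1/0.666) = 16.552^1.502 ≈ 67.62 mb.
P_c ≤ 1009 − 67.62 = 941.38, so the highest integer P_c is 941 mb.

941 mb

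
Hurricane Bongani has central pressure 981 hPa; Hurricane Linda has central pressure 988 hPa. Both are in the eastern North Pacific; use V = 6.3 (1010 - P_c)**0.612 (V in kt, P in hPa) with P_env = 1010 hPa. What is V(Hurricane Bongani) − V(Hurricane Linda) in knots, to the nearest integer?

Hurricane Bongani: ΔP = 29; V ≈ 6.3 × 29^0.612 ≈ 49.47 kt.
Hurricane Linda: ΔP = 22; V ≈ 6.3 × 22^0.612 ≈ 41.77 kt.
Difference ≈ 49.47 − 41.77 = 7.70 → 8 kt.

8 kt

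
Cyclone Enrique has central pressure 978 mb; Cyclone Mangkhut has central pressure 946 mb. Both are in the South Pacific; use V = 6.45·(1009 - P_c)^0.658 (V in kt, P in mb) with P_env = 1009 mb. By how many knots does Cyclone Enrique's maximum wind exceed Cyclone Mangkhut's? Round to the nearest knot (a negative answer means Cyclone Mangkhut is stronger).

Cyclone Enrique: ΔP = 31; V ≈ 6.45 × 31^0.658 ≈ 61.78 kt.
Cyclone Mangkhut: ΔP = 63; V ≈ 6.45 × 63^0.658 ≈ 98.52 kt.
Difference ≈ 61.78 − 98.52 = -36.74 → -37 kt.

-37 kt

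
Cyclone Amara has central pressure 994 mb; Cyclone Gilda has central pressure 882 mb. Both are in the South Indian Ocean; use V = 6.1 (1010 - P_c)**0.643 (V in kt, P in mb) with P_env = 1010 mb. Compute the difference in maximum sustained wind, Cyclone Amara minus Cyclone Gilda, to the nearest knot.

Cyclone Amara: ΔP = 16; V ≈ 6.1 × 16^0.643 ≈ 36.27 kt.
Cyclone Gilda: ΔP = 128; V ≈ 6.1 × 128^0.643 ≈ 138.12 kt.
Difference ≈ 36.27 − 138.12 = -101.85 → -102 kt.

-102 kt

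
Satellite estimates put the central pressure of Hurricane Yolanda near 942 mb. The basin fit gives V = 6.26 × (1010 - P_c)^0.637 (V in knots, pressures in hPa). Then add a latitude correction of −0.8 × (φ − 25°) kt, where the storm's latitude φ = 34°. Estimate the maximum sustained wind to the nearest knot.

85 kt

ΔP = 1010 − 942 = 68 mb.
68^0.637 ≈ 14.700.
V ≈ 6.26 × 14.700 ≈ 92.0 kt.
Latitude correction: −0.8 × (34 − 25) = -7.2 kt.
Corrected V ≈ 84.8 kt → 85 kt.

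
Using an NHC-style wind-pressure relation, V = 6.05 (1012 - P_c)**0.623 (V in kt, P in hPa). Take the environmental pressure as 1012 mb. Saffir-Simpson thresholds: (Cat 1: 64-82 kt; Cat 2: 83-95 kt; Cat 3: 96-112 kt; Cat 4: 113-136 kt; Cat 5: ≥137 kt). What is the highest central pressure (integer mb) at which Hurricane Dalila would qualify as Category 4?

902 mb

Category 4 begins at V = 113 kt.
Required ΔP = (113/6.05)^(1/0.623) = 18.678^1.605 ≈ 109.81 mb.
P_c ≤ 1012 − 109.81 = 902.19, so the highest integer P_c is 902 mb.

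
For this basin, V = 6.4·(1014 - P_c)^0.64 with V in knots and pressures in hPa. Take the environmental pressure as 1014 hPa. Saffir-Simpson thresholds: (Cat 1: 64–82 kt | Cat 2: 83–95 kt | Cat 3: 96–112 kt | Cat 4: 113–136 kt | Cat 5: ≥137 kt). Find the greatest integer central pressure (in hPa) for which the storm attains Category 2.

Category 2 begins at V = 83 kt.
Required ΔP = (83/6.4)^(1/0.64) = 12.969^1.562 ≈ 54.82 hPa.
P_c ≤ 1014 − 54.82 = 959.18, so the highest integer P_c is 959 hPa.

959 hPa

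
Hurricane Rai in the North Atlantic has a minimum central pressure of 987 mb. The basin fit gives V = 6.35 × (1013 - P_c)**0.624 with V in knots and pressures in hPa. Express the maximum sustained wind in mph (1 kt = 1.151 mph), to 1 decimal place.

55.8 mph

ΔP = 1013 − 987 = 26 mb.
V ≈ 6.35 × 26^0.624 = 6.35 × 7.637 ≈ 48.497 kt.
48.497 × 1.151 ≈ 55.82 mph → 55.8 mph.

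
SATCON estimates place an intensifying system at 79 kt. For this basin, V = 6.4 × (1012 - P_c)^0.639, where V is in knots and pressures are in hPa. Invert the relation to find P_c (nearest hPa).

ΔP = (V / 6.4)^(1/0.639) = (79/6.4)^1.565.
79/6.4 = 12.344; 12.344^1.565 ≈ 51.06 hPa.
P_c = 1012 − 51.06 = 960.94 ≈ 961 hPa.

961 hPa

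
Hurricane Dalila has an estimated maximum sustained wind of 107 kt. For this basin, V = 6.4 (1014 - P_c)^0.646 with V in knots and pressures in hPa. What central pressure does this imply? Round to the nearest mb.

936 mb

ΔP = (V / 6.4)^(1/0.646) = (107/6.4)^1.548.
107/6.4 = 16.719; 16.719^1.548 ≈ 78.25 mb.
P_c = 1014 − 78.25 = 935.75 ≈ 936 mb.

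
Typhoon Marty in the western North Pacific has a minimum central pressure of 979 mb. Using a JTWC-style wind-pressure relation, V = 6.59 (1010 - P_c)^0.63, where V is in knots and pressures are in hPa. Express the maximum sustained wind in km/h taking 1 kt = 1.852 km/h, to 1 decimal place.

ΔP = 1010 − 979 = 31 mb.
V ≈ 6.59 × 31^0.63 = 6.59 × 8.701 ≈ 57.338 kt.
57.338 × 1.852 ≈ 106.19 km/h → 106.2 km/h.

106.2 km/h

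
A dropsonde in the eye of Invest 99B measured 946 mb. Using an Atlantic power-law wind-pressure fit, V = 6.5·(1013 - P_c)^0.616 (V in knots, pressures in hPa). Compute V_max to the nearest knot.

ΔP = 1013 − 946 = 67 mb.
67^0.616 ≈ 13.331.
V ≈ 6.5 × 13.331 ≈ 86.7 kt.

87 kt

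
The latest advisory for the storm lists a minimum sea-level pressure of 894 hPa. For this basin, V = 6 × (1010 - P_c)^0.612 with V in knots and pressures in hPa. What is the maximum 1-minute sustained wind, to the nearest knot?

110 kt

ΔP = 1010 − 894 = 116 hPa.
116^0.612 ≈ 18.342.
V ≈ 6 × 18.342 ≈ 110.1 kt.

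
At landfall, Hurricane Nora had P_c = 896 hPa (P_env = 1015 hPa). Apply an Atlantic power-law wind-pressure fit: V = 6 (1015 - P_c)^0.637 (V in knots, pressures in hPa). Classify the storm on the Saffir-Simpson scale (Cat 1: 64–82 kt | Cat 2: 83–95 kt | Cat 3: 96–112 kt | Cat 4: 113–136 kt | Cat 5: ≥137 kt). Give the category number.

4

ΔP = 1015 − 896 = 119 hPa.
V ≈ 6 × 119^0.637 = 6 × 21.00 ≈ 126 kt.
126 kt falls in the Category 4 band.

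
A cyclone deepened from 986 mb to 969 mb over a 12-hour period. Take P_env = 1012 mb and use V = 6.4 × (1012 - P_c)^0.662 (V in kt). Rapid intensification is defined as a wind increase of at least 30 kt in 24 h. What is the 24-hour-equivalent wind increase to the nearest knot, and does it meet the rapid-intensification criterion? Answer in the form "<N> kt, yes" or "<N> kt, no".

V₁: ΔP = 26, V ≈ 6.4 × 26^0.662 ≈ 55.32 kt.
V₂: ΔP = 43, V ≈ 6.4 × 43^0.662 ≈ 77.19 kt.
ΔV over 12 h = 21.87 kt → 24 h equivalent = 21.87 × 24/12 ≈ 43.74 kt.
44 kt ≥ 30 kt ⇒ rapid intensification.

44 kt, yes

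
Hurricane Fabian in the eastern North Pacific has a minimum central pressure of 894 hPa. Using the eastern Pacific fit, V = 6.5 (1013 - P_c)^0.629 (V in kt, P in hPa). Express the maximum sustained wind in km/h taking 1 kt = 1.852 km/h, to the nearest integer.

243 km/h

ΔP = 1013 − 894 = 119 hPa.
V ≈ 6.5 × 119^0.629 = 6.5 × 20.208 ≈ 131.351 kt.
131.351 × 1.852 ≈ 243.26 km/h → 243 km/h.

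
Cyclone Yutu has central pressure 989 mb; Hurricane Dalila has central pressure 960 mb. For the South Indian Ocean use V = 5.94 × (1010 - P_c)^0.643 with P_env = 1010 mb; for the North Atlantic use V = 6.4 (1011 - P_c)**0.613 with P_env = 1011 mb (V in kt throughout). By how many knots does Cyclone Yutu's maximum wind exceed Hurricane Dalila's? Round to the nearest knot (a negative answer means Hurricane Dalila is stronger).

-29 kt

Cyclone Yutu: ΔP = 21; V ≈ 5.94 × 21^0.643 ≈ 42.07 kt.
Hurricane Dalila: ΔP = 51; V ≈ 6.4 × 51^0.613 ≈ 71.27 kt.
Difference ≈ 42.07 − 71.27 = -29.20 → -29 kt.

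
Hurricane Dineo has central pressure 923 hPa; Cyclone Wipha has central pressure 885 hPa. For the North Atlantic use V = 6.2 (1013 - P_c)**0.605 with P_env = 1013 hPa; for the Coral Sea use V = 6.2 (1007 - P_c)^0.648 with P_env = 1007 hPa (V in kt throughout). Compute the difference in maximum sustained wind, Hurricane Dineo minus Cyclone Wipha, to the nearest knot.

Hurricane Dineo: ΔP = 90; V ≈ 6.2 × 90^0.605 ≈ 94.34 kt.
Cyclone Wipha: ΔP = 122; V ≈ 6.2 × 122^0.648 ≈ 139.43 kt.
Difference ≈ 94.34 − 139.43 = -45.09 → -45 kt.

-45 kt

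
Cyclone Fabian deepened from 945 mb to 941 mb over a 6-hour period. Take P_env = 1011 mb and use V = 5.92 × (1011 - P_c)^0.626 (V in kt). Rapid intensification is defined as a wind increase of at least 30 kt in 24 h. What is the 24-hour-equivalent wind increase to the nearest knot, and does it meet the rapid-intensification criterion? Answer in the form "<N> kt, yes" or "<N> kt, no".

V₁: ΔP = 66, V ≈ 5.92 × 66^0.626 ≈ 81.54 kt.
V₂: ΔP = 70, V ≈ 5.92 × 70^0.626 ≈ 84.60 kt.
ΔV over 6 h = 3.06 kt → 24 h equivalent = 3.06 × 24/6 ≈ 12.24 kt.
12 kt < 30 kt ⇒ not rapid intensification.

12 kt, no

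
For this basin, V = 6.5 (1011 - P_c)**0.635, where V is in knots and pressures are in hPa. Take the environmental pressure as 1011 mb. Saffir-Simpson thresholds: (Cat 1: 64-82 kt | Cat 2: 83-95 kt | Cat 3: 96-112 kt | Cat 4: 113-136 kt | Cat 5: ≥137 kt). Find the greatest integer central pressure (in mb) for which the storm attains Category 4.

921 mb

Category 4 begins at V = 113 kt.
Required ΔP = (113/6.5)^(1/0.635) = 17.385^1.575 ≈ 89.75 mb.
P_c ≤ 1011 − 89.75 = 921.25, so the highest integer P_c is 921 mb.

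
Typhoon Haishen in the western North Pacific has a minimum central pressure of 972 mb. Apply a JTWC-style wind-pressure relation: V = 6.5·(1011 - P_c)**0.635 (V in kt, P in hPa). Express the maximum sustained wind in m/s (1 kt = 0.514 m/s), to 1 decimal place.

34.2 m/s

ΔP = 1011 − 972 = 39 mb.
V ≈ 6.5 × 39^0.635 = 6.5 × 10.241 ≈ 66.564 kt.
66.564 × 0.514 ≈ 34.21 m/s → 34.2 m/s.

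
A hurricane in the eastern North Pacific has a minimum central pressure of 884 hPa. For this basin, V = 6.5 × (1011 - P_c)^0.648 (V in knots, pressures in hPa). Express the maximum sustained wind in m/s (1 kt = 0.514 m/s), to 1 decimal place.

77.1 m/s

ΔP = 1011 − 884 = 127 hPa.
V ≈ 6.5 × 127^0.648 = 6.5 × 23.082 ≈ 150.030 kt.
150.030 × 0.514 ≈ 77.12 m/s → 77.1 m/s.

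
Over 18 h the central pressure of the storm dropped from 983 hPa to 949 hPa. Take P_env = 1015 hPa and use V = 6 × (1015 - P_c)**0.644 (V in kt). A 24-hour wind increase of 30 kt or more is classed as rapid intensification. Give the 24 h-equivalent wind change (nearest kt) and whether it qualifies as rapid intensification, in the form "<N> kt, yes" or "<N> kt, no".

44 kt, yes

V₁: ΔP = 32, V ≈ 6 × 32^0.644 ≈ 55.91 kt.
V₂: ΔP = 66, V ≈ 6 × 66^0.644 ≈ 89.11 kt.
ΔV over 18 h = 33.20 kt → 24 h equivalent = 33.20 × 24/18 ≈ 44.27 kt.
44 kt ≥ 30 kt ⇒ rapid intensification.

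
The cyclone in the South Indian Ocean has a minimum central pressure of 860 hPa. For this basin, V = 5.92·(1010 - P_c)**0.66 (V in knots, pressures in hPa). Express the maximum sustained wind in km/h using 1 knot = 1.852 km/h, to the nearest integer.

299 km/h

ΔP = 1010 − 860 = 150 hPa.
V ≈ 5.92 × 150^0.66 = 5.92 × 27.304 ≈ 161.637 kt.
161.637 × 1.852 ≈ 299.35 km/h → 299 km/h.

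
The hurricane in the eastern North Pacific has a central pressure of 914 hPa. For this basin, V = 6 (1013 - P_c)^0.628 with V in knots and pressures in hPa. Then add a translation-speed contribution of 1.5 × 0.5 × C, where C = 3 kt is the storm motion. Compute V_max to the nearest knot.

ΔP = 1013 − 914 = 99 hPa.
99^0.628 ≈ 17.917.
V ≈ 6 × 17.917 ≈ 107.5 kt.
Translation term: 1.5 × 0.5 × 3 = 2.25 kt.
Corrected V ≈ 109.75 kt → 110 kt.

110 kt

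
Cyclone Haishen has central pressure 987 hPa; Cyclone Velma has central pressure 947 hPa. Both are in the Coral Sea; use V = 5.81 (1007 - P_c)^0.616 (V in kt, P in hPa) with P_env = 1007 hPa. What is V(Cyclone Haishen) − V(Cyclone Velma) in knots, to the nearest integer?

-36 kt

Cyclone Haishen: ΔP = 20; V ≈ 5.81 × 20^0.616 ≈ 36.78 kt.
Cyclone Velma: ΔP = 60; V ≈ 5.81 × 60^0.616 ≈ 72.36 kt.
Difference ≈ 36.78 − 72.36 = -35.58 → -36 kt.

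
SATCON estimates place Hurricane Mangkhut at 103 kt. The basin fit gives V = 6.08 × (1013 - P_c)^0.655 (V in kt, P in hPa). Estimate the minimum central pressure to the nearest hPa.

938 hPa

ΔP = (V / 6.08)^(1/0.655) = (103/6.08)^1.527.
103/6.08 = 16.941; 16.941^1.527 ≈ 75.20 hPa.
P_c = 1013 − 75.20 = 937.80 ≈ 938 hPa.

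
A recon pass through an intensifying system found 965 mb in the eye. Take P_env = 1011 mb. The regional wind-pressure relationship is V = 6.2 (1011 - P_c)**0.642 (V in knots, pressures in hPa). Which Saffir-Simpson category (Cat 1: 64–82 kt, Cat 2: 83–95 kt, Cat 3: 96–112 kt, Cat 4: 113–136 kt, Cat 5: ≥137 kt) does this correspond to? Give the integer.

ΔP = 1011 − 965 = 46 mb.
V ≈ 6.2 × 46^0.642 = 6.2 × 11.68 ≈ 72 kt.
72 kt falls in the Category 1 band.

1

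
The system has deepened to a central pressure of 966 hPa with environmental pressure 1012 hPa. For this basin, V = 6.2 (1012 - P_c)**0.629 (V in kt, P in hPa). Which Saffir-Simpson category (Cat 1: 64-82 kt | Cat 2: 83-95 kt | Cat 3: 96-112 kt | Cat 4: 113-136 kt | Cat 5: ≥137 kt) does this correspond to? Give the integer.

ΔP = 1012 − 966 = 46 hPa.
V ≈ 6.2 × 46^0.629 = 6.2 × 11.11 ≈ 69 kt.
69 kt falls in the Category 1 band.

1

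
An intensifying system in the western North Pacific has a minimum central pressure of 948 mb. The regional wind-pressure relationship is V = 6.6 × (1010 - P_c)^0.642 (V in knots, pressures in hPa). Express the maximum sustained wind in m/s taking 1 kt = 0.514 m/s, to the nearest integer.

ΔP = 1010 − 948 = 62 mb.
V ≈ 6.6 × 62^0.642 = 6.6 × 14.149 ≈ 93.381 kt.
93.381 × 0.514 ≈ 48.00 m/s → 48 m/s.

48 m/s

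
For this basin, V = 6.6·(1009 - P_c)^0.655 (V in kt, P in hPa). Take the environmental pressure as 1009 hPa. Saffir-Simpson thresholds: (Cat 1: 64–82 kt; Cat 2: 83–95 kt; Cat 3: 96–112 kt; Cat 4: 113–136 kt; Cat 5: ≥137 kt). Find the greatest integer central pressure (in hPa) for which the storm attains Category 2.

Category 2 begins at V = 83 kt.
Required ΔP = (83/6.6)^(1/0.655) = 12.576^1.527 ≈ 47.72 hPa.
P_c ≤ 1009 − 47.72 = 961.28, so the highest integer P_c is 961 hPa.

961 hPa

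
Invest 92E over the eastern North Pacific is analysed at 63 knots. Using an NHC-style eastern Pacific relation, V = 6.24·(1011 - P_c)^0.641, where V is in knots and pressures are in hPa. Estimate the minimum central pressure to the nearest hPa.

ΔP = (V / 6.24)^(1/0.641) = (63/6.24)^1.560.
63/6.24 = 10.096; 10.096^1.560 ≈ 36.86 hPa.
P_c = 1011 − 36.86 = 974.14 ≈ 974 hPa.

974 hPa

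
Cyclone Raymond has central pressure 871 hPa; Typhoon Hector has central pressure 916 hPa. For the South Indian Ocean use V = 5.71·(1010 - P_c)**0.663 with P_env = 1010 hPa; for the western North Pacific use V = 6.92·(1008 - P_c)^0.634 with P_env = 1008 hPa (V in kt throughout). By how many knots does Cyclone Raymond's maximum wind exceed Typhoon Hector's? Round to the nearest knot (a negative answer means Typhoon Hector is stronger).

Cyclone Raymond: ΔP = 139; V ≈ 5.71 × 139^0.663 ≈ 150.47 kt.
Typhoon Hector: ΔP = 92; V ≈ 6.92 × 92^0.634 ≈ 121.66 kt.
Difference ≈ 150.47 − 121.66 = 28.81 → 29 kt.

29 kt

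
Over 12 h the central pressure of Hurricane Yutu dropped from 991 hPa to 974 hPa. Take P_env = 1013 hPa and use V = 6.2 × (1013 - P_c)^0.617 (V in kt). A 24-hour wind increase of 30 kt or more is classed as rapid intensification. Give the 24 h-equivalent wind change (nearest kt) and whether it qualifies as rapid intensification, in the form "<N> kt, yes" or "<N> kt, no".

V₁: ΔP = 22, V ≈ 6.2 × 22^0.617 ≈ 41.75 kt.
V₂: ΔP = 39, V ≈ 6.2 × 39^0.617 ≈ 59.44 kt.
ΔV over 12 h = 17.69 kt → 24 h equivalent = 17.69 × 24/12 ≈ 35.38 kt.
35 kt ≥ 30 kt ⇒ rapid intensification.

35 kt, yes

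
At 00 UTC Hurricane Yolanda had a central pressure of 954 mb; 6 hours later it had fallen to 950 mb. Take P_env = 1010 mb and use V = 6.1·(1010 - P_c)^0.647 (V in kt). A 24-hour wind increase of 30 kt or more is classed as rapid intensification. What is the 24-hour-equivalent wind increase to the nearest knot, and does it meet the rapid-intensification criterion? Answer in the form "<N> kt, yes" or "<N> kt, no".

V₁: ΔP = 56, V ≈ 6.1 × 56^0.647 ≈ 82.49 kt.
V₂: ΔP = 60, V ≈ 6.1 × 60^0.647 ≈ 86.26 kt.
ΔV over 6 h = 3.77 kt → 24 h equivalent = 3.77 × 24/6 ≈ 15.08 kt.
15 kt < 30 kt ⇒ not rapid intensification.

15 kt, no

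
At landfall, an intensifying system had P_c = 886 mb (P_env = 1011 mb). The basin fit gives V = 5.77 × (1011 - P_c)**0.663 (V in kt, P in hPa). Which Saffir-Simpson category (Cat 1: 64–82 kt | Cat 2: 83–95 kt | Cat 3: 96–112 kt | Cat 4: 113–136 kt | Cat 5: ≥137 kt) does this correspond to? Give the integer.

ΔP = 1011 − 886 = 125 mb.
V ≈ 5.77 × 125^0.663 = 5.77 × 24.56 ≈ 142 kt.
142 kt falls in the Category 5 band.

5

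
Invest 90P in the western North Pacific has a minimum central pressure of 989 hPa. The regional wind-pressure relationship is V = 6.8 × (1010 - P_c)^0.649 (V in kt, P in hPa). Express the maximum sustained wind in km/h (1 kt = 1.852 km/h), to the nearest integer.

91 km/h

ΔP = 1010 − 989 = 21 hPa.
V ≈ 6.8 × 21^0.649 = 6.8 × 7.213 ≈ 49.049 kt.
49.049 × 1.852 ≈ 90.84 km/h → 91 km/h.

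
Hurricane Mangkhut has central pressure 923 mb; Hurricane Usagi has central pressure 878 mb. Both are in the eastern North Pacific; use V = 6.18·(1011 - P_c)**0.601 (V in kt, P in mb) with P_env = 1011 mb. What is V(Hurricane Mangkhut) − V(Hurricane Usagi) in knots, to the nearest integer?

Hurricane Mangkhut: ΔP = 88; V ≈ 6.18 × 88^0.601 ≈ 91.12 kt.
Hurricane Usagi: ΔP = 133; V ≈ 6.18 × 133^0.601 ≈ 116.79 kt.
Difference ≈ 91.12 − 116.79 = -25.67 → -26 kt.

-26 kt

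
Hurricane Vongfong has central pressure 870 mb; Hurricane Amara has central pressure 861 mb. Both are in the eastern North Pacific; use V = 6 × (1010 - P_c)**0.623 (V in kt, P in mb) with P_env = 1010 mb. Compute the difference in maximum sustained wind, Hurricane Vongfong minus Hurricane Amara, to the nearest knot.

-5 kt

Hurricane Vongfong: ΔP = 140; V ≈ 6 × 140^0.623 ≈ 130.37 kt.
Hurricane Amara: ΔP = 149; V ≈ 6 × 149^0.623 ≈ 135.53 kt.
Difference ≈ 130.37 − 135.53 = -5.16 → -5 kt.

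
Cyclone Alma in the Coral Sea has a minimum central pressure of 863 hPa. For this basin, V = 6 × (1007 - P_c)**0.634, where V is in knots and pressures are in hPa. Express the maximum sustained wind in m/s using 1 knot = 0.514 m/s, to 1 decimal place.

ΔP = 1007 − 863 = 144 hPa.
V ≈ 6 × 144^0.634 = 6 × 23.356 ≈ 140.137 kt.
140.137 × 0.514 ≈ 72.03 m/s → 72.0 m/s.

72.0 m/s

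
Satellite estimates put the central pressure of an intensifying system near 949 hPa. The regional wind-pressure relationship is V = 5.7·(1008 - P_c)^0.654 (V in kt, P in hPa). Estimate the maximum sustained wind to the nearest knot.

82 kt

ΔP = 1008 − 949 = 59 hPa.
59^0.654 ≈ 14.393.
V ≈ 5.7 × 14.393 ≈ 82.0 kt.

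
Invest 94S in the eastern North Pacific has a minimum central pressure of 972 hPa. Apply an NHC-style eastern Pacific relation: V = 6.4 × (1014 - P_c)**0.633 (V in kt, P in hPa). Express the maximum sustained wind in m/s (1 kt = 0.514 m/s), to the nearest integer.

35 m/s

ΔP = 1014 − 972 = 42 hPa.
V ≈ 6.4 × 42^0.633 = 6.4 × 10.654 ≈ 68.186 kt.
68.186 × 0.514 ≈ 35.05 m/s → 35 m/s.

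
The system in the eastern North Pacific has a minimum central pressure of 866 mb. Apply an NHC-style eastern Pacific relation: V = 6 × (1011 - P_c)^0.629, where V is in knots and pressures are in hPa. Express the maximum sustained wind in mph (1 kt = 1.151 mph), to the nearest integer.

ΔP = 1011 − 866 = 145 mb.
V ≈ 6 × 145^0.629 = 6 × 22.882 ≈ 137.294 kt.
137.294 × 1.151 ≈ 158.03 mph → 158 mph.

158 mph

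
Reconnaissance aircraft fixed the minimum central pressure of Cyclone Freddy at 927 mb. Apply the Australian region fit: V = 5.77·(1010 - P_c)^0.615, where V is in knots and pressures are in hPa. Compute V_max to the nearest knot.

ΔP = 1010 − 927 = 83 mb.
83^0.615 ≈ 15.144.
V ≈ 5.77 × 15.144 ≈ 87.4 kt.

87 kt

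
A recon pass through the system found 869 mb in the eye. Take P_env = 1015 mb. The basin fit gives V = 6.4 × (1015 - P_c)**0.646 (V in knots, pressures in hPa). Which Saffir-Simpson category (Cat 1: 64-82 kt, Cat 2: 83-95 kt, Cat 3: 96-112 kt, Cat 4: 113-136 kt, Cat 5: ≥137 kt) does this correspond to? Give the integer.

5

ΔP = 1015 − 869 = 146 mb.
V ≈ 6.4 × 146^0.646 = 6.4 × 25.01 ≈ 160 kt.
160 kt falls in the Category 5 band.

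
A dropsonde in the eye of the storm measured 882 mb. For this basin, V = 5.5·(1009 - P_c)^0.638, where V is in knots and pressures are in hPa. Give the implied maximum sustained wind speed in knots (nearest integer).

ΔP = 1009 − 882 = 127 mb.
127^0.638 ≈ 21.990.
V ≈ 5.5 × 21.990 ≈ 120.9 kt.

121 kt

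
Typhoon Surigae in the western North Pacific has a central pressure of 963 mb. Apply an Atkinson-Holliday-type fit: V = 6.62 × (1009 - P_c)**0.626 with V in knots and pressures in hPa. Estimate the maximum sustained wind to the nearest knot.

73 kt

ΔP = 1009 − 963 = 46 mb.
46^0.626 ≈ 10.987.
V ≈ 6.62 × 10.987 ≈ 72.7 kt.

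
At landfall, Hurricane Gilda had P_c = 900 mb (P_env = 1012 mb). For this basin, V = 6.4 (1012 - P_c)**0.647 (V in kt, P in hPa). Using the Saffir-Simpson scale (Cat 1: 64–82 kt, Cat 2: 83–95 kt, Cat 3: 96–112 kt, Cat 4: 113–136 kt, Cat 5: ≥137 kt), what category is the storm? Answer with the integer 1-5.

ΔP = 1012 − 900 = 112 mb.
V ≈ 6.4 × 112^0.647 = 6.4 × 21.18 ≈ 136 kt.
136 kt falls in the Category 4 band.

4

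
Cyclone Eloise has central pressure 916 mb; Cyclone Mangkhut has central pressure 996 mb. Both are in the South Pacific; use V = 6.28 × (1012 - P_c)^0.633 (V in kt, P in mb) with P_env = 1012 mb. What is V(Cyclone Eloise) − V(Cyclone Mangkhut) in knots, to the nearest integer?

Cyclone Eloise: ΔP = 96; V ≈ 6.28 × 96^0.633 ≈ 112.91 kt.
Cyclone Mangkhut: ΔP = 16; V ≈ 6.28 × 16^0.633 ≈ 36.32 kt.
Difference ≈ 112.91 − 36.32 = 76.59 → 77 kt.

77 kt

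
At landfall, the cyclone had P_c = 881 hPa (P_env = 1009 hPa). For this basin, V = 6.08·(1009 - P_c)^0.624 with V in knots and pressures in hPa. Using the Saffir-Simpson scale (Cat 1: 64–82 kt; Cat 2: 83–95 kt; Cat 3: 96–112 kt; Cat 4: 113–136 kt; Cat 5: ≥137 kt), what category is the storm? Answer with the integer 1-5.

4

ΔP = 1009 − 881 = 128 hPa.
V ≈ 6.08 × 128^0.624 = 6.08 × 20.65 ≈ 126 kt.
126 kt falls in the Category 4 band.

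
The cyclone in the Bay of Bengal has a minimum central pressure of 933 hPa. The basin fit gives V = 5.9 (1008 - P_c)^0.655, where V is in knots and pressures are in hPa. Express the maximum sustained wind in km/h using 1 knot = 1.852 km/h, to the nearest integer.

ΔP = 1008 − 933 = 75 hPa.
V ≈ 5.9 × 75^0.655 = 5.9 × 16.911 ≈ 99.774 kt.
99.774 × 1.852 ≈ 184.78 km/h → 185 km/h.

185 km/h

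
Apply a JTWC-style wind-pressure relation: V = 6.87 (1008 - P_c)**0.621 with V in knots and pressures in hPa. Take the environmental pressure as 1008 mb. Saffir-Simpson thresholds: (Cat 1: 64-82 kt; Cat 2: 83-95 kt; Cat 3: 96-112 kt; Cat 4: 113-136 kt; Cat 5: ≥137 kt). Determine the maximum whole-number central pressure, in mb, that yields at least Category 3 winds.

938 mb

Category 3 begins at V = 96 kt.
Required ΔP = (96/6.87)^(1/0.621) = 13.974^1.610 ≈ 69.87 mb.
P_c ≤ 1008 − 69.87 = 938.13, so the highest integer P_c is 938 mb.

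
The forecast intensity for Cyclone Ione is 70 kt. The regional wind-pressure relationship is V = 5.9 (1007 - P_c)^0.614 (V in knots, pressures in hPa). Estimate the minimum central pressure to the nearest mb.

951 mb

ΔP = (V / 5.9)^(1/0.614) = (70/5.9)^1.629.
70/5.9 = 11.864; 11.864^1.629 ≈ 56.18 mb.
P_c = 1007 − 56.18 = 950.82 ≈ 951 mb.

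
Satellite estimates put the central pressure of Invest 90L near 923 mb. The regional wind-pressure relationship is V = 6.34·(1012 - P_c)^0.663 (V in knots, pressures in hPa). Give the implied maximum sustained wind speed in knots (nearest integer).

124 kt

ΔP = 1012 − 923 = 89 mb.
89^0.663 ≈ 19.609.
V ≈ 6.34 × 19.609 ≈ 124.3 kt.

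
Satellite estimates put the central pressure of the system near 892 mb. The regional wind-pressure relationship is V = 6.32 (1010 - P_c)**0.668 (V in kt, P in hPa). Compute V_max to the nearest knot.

153 kt

ΔP = 1010 − 892 = 118 mb.
118^0.668 ≈ 24.211.
V ≈ 6.32 × 24.211 ≈ 153.0 kt.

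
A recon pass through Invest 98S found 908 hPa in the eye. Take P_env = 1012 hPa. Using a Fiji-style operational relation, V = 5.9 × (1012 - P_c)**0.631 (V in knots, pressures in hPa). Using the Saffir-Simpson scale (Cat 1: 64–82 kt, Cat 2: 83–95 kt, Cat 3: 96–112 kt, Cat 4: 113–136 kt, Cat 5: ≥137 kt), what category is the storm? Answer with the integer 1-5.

ΔP = 1012 − 908 = 104 hPa.
V ≈ 5.9 × 104^0.631 = 5.9 × 18.74 ≈ 111 kt.
111 kt falls in the Category 3 band.

3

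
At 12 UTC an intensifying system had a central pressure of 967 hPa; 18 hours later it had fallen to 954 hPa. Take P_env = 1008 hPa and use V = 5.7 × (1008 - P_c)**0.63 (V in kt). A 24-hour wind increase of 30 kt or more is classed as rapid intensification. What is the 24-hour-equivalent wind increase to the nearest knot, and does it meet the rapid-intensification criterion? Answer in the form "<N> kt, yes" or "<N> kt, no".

15 kt, no

V₁: ΔP = 41, V ≈ 5.7 × 41^0.63 ≈ 59.15 kt.
V₂: ΔP = 54, V ≈ 5.7 × 54^0.63 ≈ 70.35 kt.
ΔV over 18 h = 11.20 kt → 24 h equivalent = 11.20 × 24/18 ≈ 14.93 kt.
15 kt < 30 kt ⇒ not rapid intensification.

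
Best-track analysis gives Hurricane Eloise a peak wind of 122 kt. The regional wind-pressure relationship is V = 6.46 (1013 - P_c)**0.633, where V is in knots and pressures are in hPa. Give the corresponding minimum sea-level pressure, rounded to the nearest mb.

ΔP = (V / 6.46)^(1/0.633) = (122/6.46)^1.580.
122/6.46 = 18.885; 18.885^1.580 ≈ 103.75 mb.
P_c = 1013 − 103.75 = 909.25 ≈ 909 mb.

909 mb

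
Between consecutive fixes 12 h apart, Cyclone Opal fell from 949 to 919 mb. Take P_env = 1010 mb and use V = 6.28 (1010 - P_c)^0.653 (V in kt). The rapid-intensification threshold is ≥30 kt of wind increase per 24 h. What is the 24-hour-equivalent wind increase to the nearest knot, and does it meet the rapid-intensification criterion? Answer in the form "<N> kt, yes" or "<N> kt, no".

55 kt, yes

V₁: ΔP = 61, V ≈ 6.28 × 61^0.653 ≈ 92.00 kt.
V₂: ΔP = 91, V ≈ 6.28 × 91^0.653 ≈ 119.46 kt.
ΔV over 12 h = 27.46 kt → 24 h equivalent = 27.46 × 24/12 ≈ 54.92 kt.
55 kt ≥ 30 kt ⇒ rapid intensification.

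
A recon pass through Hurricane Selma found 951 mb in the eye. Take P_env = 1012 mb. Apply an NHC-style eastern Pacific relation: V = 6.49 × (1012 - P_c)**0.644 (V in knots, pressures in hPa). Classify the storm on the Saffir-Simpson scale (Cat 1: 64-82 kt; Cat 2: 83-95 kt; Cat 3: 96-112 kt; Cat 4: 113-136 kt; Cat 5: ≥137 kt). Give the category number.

2

ΔP = 1012 − 951 = 61 mb.
V ≈ 6.49 × 61^0.644 = 6.49 × 14.12 ≈ 92 kt.
92 kt falls in the Category 2 band.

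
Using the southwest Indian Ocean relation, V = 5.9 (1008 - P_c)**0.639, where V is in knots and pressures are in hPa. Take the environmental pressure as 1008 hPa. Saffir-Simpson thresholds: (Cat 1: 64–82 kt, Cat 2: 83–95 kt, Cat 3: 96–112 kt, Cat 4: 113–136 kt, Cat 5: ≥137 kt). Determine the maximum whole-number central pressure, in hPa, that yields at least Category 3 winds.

Category 3 begins at V = 96 kt.
Required ΔP = (96/5.9)^(1/0.639) = 16.271^1.565 ≈ 78.67 hPa.
P_c ≤ 1008 − 78.67 = 929.33, so the highest integer P_c is 929 hPa.

929 hPa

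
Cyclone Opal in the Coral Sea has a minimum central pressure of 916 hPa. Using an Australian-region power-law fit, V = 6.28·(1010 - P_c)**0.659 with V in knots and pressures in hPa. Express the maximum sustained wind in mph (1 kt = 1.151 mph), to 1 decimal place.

ΔP = 1010 − 916 = 94 hPa.
V ≈ 6.28 × 94^0.659 = 6.28 × 19.966 ≈ 125.387 kt.
125.387 × 1.151 ≈ 144.32 mph → 144.3 mph.

144.3 mph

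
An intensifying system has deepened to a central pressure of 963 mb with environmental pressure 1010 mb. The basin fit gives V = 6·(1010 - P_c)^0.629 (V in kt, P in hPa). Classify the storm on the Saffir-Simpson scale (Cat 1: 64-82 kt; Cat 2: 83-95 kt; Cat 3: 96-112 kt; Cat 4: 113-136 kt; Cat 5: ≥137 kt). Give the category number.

ΔP = 1010 − 963 = 47 mb.
V ≈ 6 × 47^0.629 = 6 × 11.27 ≈ 68 kt.
68 kt falls in the Category 1 band.

1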